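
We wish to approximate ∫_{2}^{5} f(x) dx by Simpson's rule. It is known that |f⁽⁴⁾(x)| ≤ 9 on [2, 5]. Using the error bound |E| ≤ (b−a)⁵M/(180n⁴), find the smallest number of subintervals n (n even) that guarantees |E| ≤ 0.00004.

24

Need 2187/(180n⁴) ≤ 0.00004.
n⁴ ≥ 2187/(180·0.00004) = 303750 ⇒ n ≥ 23.4763, so the smallest even n is 24. (n must be even for Simpson's rule.)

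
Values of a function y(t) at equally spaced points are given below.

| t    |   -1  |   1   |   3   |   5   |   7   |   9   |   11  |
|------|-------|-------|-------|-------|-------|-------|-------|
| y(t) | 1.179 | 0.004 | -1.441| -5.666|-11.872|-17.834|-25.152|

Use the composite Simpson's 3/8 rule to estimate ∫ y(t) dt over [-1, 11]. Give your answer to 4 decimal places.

-96.5505

h = 2, n = 6.
(3h/8)·[y₀ + 3y₁ + 3y₂ + 2y₃ + 3y₄ + 3y₅ + y₆] = 0.75·(-128.734) = -96.5505.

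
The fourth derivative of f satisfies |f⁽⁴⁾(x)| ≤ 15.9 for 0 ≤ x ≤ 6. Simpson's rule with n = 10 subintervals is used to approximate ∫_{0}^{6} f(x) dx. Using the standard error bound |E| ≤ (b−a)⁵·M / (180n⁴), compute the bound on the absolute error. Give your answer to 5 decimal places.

0.06869

|E| ≤ (6)⁵·15.9 / (180·10⁴) = 123638.4/1800000 = 0.06869.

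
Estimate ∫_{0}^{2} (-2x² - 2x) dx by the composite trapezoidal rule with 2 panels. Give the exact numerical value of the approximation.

h = (2 − 0)/2 = 1.
Nodes x₀,…,x₂ = 0, 1, 2.
f(x) = -2x² - 2x: f₀=0, f₁=-4, f₂=-12.
(h/2)·[f₀ + 2f₁ + f₂] = 0.5·(-20) = -10.

-10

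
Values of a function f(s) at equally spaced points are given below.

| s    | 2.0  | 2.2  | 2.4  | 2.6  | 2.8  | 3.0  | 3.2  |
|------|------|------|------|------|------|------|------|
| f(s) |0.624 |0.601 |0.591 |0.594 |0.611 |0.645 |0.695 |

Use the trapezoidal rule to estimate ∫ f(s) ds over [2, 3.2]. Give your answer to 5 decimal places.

0.74030

h = 0.2, n = 6.
(h/2)·[y₀ + 2y₁ + 2y₂ + 2y₃ + 2y₄ + 2y₅ + y₆] = 0.1·(7.403) = 0.74030.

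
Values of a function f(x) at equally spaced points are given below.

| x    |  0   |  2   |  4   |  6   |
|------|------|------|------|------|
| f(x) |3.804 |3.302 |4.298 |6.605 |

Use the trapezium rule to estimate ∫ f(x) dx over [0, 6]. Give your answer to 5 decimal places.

25.60900

h = 2, n = 3.
(h/2)·[y₀ + 2y₁ + 2y₂ + y₃] = 1·(25.609) = 25.60900.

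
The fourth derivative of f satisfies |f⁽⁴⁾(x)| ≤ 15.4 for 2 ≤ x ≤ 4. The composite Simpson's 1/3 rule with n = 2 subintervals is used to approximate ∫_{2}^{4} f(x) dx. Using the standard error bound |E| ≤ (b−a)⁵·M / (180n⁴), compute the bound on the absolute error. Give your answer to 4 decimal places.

|E| ≤ (2)⁵·15.4 / (180·2⁴) = 492.8/2880 = 0.1711.

0.1711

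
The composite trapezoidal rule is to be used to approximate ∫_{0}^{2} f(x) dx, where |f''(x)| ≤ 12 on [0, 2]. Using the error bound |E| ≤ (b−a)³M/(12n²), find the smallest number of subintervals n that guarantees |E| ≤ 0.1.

Need 96/(12n²) ≤ 0.1.
n² ≥ 96/(12·0.1) = 80 ⇒ n ≥ 8.9443, so the smallest n is 9.

9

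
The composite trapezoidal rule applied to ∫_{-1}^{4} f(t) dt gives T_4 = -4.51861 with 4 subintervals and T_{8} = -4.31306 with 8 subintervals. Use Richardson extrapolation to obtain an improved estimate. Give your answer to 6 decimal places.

R = (4·T_{8} − T_4) / 3 = (4·(-4.31306) − (-4.51861))/3 = (-12.73363)/3 = -4.244543.

-4.244543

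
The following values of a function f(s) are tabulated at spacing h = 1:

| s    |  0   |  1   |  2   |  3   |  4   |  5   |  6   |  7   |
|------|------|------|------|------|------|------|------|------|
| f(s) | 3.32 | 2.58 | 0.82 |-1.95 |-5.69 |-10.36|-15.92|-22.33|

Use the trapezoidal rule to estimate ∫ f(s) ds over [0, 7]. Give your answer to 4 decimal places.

h = 1, n = 7.
(h/2)·[y₀ + 2y₁ + 2y₂ + 2y₃ + 2y₄ + 2y₅ + 2y₆ + y₇] = 0.5·(-80.05) = -40.0250.

-40.0250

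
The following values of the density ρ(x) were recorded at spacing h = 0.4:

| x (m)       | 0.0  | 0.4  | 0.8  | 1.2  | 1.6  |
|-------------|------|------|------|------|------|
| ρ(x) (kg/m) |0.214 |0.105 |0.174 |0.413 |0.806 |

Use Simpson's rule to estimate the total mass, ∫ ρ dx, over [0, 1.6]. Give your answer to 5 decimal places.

0.45867

h = 0.4, n = 4.
(h/3)·[y₀ + 4y₁ + 2y₂ + 4y₃ + y₄] = 0.133333·(3.440) = 0.45867.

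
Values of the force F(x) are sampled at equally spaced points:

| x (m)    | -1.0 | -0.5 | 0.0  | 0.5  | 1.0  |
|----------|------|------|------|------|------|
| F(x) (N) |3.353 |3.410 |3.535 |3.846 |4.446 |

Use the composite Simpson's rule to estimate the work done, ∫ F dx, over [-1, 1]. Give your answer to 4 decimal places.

7.3155

h = 0.5, n = 4.
(h/3)·[y₀ + 4y₁ + 2y₂ + 4y₃ + y₄] = 0.166667·(43.893) = 7.3155.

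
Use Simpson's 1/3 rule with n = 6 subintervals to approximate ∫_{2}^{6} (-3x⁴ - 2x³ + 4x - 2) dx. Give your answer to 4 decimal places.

h = (6 − 2)/6 = 0.666667.
Nodes x₀,…,x₆ = 2, 2.666667, 3.333333, 4, 4.666667, 5.333333, 6.
f(x) = -3x⁴ - 2x³ + 4x - 2: f₀=-58, f₁=-180.962963, f₂=-433.111111, f₃=-882, f₄=-1609.407407, f₅=-2711.333333, f₆=-4298.
(h/3)·[f₀ + 4f₁ + 2f₂ + 4f₃ + 2f₄ + 4f₅ + f₆] = 0.222222·(-23538.222222) = -5230.7160.

-5230.7160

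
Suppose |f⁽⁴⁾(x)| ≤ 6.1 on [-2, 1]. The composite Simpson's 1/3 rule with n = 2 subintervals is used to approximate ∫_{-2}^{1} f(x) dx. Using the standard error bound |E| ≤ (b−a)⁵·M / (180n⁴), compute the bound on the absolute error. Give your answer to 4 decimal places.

0.5147

|E| ≤ (3)⁵·6.1 / (180·2⁴) = 1482.3/2880 = 0.5147.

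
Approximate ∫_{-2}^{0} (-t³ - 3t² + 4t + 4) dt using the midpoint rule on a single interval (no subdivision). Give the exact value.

M = (b−a)·f(-1) = 2·(-2) = -4.

-4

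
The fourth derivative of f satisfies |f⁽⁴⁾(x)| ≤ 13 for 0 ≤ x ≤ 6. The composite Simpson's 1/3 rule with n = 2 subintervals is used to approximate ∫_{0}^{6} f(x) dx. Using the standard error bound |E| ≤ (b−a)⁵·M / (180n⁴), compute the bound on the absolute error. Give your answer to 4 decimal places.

35.1000

|E| ≤ (6)⁵·13 / (180·2⁴) = 101088/2880 = 35.1000.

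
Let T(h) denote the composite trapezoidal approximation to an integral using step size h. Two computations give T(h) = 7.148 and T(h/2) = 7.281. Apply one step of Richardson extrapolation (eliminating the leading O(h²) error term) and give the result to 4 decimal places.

R = (4·T(h/2) − T(h)) / 3 = (4·7.281 − 7.148)/3 = (21.976)/3 = 7.3253.

7.3253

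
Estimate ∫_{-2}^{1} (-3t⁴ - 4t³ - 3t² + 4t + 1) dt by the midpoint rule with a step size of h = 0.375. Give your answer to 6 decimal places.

-16.277847

h = (1 − (-2))/8 = 0.375.
Midpoints m₁,…,m₈ = -1.8125, -1.4375, -1.0625, -0.6875, -0.3125, 0.0625, 0.4375, 0.8125.
f(m₁)=-24.6648406982421875, f(m₂)=-11.8774871826171875, f(m₃)=-5.6621551513671875, f(m₄)=-2.5383758544921875, f(m₅)=-0.4495086669921875, f(m₆)=1.2372589111328125, f(m₇)=1.7309112548828125, f(m₈)=-1.1833953857421875.
h·[f(m₁) + f(m₂) + f(m₃) + f(m₄) + f(m₅) + f(m₆) + f(m₇) + f(m₈)] = 0.375·(-43.4075927734375) = -16.277847.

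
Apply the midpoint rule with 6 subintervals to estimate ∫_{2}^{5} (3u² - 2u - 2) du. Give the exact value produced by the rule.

89.8125

h = (5 − 2)/6 = 0.5.
Midpoints m₁,…,m₆ = 2.25, 2.75, 3.25, 3.75, 4.25, 4.75.
f(m₁)=8.6875, f(m₂)=15.1875, f(m₃)=23.1875, f(m₄)=32.6875, f(m₅)=43.6875, f(m₆)=56.1875.
h·[f(m₁) + f(m₂) + f(m₃) + f(m₄) + f(m₅) + f(m₆)] = 0.5·(179.625) = 89.8125.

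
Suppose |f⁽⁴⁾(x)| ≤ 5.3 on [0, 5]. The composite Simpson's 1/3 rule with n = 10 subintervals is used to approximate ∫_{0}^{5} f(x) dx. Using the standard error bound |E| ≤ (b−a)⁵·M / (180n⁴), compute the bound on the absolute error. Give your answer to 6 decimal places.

|E| ≤ (5)⁵·5.3 / (180·10⁴) = 16562.5/1800000 = 0.009201.

0.009201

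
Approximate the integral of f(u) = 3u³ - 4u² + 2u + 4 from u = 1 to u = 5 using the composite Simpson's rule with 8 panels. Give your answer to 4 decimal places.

342.6667

h = (5 − 1)/8 = 0.5.
Nodes u₀,…,u₈ = 1, 1.5, 2, 2.5, 3, 3.5, 4, 4.5, 5.
f(u) = 3u³ - 4u² + 2u + 4: f₀=5, f₁=8.125, f₂=16, f₃=30.875, f₄=55, f₅=90.625, f₆=140, f₇=205.375, f₈=289.
(h/3)·[f₀ + 4f₁ + 2f₂ + 4f₃ + 2f₄ + 4f₅ + 2f₆ + 4f₇ + f₈] = 0.166667·(2056) = 342.6667.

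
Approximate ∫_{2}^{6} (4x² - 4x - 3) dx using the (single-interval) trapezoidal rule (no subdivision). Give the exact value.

T = (b−a)/2 · [f(2) + f(6)] = 2·[5 + 117] = 244.

244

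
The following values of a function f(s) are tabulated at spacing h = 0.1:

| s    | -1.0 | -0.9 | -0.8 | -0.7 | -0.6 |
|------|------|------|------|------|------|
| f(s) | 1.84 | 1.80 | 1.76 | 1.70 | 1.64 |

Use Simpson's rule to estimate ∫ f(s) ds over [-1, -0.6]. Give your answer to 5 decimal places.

h = 0.1, n = 4.
(h/3)·[y₀ + 4y₁ + 2y₂ + 4y₃ + y₄] = 0.033333·(21.00) = 0.70000.

0.70000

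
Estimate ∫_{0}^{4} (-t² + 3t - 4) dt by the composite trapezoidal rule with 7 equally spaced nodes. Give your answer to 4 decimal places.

h = (4 − 0)/6 = 0.666667.
Nodes t₀,…,t₆ = 0, 0.666667, 1.333333, 2, 2.666667, 3.333333, 4.
f(t) = -t² + 3t - 4: f₀=-4, f₁=-2.444444, f₂=-1.777778, f₃=-2, f₄=-3.111111, f₅=-5.111111, f₆=-8.
(h/2)·[f₀ + 2f₁ + 2f₂ + 2f₃ + 2f₄ + 2f₅ + f₆] = 0.333333·(-40.888889) = -13.6296.

-13.6296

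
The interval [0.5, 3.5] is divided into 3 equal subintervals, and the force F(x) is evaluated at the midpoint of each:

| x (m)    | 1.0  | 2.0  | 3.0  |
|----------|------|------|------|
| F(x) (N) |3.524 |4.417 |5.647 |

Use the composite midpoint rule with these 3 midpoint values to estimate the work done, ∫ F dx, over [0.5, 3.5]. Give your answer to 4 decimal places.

13.5880

h = 1, n = 3.
h·[y(m₁) + y(m₂) + y(m₃)] = 1·(13.588) = 13.5880.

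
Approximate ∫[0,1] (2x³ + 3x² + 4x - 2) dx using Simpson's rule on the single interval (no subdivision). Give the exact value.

S = (b−a)/6 · [f(0) + 4f(0.5) + f(1)] = 0.166667·[(-2) + 4·1 + 7] = 1.5.

1.5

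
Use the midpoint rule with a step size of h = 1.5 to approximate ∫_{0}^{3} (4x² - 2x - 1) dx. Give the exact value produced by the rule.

h = (3 − 0)/2 = 1.5.
Midpoints m₁,…,m₂ = 0.75, 2.25.
f(m₁)=-0.25, f(m₂)=14.75.
h·[f(m₁) + f(m₂)] = 1.5·(14.5) = 21.75.

21.75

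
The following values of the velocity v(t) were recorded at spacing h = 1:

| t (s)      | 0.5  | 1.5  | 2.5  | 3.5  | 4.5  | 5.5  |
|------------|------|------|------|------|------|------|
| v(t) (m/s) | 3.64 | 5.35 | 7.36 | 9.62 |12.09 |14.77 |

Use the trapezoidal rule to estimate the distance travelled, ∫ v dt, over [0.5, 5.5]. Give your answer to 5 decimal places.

43.62500

h = 1, n = 5.
(h/2)·[y₀ + 2y₁ + 2y₂ + 2y₃ + 2y₄ + y₅] = 0.5·(87.25) = 43.62500.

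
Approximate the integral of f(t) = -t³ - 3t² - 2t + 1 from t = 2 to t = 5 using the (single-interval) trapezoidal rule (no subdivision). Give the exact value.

T = (b−a)/2 · [f(2) + f(5)] = 1.5·[(-23) + (-209)] = -348.

-348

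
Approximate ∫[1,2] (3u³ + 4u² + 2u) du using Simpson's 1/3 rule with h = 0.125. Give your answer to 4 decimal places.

23.5833

h = (2 − 1)/8 = 0.125.
Nodes u₀,…,u₈ = 1, 1.125, 1.25, 1.375, 1.5, 1.625, 1.75, 1.875, 2.
f(u) = 3u³ + 4u² + 2u: f₀=9, f₁=11.583984375, f₂=14.609375, f₃=18.111328125, f₄=22.125, f₅=26.685546875, f₆=31.828125, f₇=37.587890625, f₈=44.
(h/3)·[f₀ + 4f₁ + 2f₂ + 4f₃ + 2f₄ + 4f₅ + 2f₆ + 4f₇ + f₈] = 0.041667·(566) = 23.5833.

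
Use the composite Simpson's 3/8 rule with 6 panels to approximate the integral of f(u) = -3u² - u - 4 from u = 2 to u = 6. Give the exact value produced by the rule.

h = (6 − 2)/6 = 0.666667.
Nodes u₀,…,u₆ = 2, 2.666667, 3.333333, 4, 4.666667, 5.333333, 6.
f(u) = -3u² - u - 4: f₀=-18, f₁=-28, f₂=-40.666667, f₃=-56, f₄=-74, f₅=-94.666667, f₆=-118.
(3h/8)·[f₀ + 3f₁ + 3f₂ + 2f₃ + 3f₄ + 3f₅ + f₆] = 0.25·(-960) = -240.

-240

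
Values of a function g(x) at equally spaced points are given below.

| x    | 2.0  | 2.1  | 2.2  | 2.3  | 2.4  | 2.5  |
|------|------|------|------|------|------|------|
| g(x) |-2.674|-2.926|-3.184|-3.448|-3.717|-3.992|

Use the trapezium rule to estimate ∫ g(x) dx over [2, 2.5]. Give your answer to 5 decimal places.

h = 0.1, n = 5.
(h/2)·[y₀ + 2y₁ + 2y₂ + 2y₃ + 2y₄ + y₅] = 0.05·(-33.216) = -1.66080.

-1.66080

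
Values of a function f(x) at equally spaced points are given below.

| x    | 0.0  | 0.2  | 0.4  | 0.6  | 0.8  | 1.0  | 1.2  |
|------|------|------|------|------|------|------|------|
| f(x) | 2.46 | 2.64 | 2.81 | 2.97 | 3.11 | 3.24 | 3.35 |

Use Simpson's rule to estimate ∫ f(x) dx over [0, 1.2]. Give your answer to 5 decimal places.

3.53667

h = 0.2, n = 6.
(h/3)·[y₀ + 4y₁ + 2y₂ + 4y₃ + 2y₄ + 4y₅ + y₆] = 0.066667·(53.05) = 3.53667.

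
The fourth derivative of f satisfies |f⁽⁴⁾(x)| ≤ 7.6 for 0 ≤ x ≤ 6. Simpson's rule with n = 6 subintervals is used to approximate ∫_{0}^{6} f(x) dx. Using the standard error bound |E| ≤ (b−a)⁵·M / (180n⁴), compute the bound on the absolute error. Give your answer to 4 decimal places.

|E| ≤ (6)⁵·7.6 / (180·6⁴) = 59097.6/233280 = 0.2533.

0.2533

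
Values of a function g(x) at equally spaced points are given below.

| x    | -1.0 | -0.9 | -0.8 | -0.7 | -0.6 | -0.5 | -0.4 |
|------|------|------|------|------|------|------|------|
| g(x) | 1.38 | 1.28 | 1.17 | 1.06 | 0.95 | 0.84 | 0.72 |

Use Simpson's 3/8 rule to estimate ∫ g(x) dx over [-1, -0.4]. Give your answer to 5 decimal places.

h = 0.1, n = 6.
(3h/8)·[y₀ + 3y₁ + 3y₂ + 2y₃ + 3y₄ + 3y₅ + y₆] = 0.0375·(16.94) = 0.63525.

0.63525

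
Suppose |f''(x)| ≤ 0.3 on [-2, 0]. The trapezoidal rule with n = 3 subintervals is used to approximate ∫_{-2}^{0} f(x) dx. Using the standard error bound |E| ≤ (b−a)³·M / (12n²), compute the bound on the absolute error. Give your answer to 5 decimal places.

0.02222

|E| ≤ (2)³·0.3 / (12·3²) = 2.4/108 = 0.02222.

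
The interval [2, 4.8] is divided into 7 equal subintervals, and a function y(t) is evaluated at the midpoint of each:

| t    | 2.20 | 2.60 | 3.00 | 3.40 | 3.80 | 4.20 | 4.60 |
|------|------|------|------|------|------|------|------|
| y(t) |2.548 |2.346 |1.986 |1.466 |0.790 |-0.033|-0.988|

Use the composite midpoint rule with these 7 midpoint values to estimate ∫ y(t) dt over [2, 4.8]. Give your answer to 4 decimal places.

h = 0.4, n = 7.
h·[y(m₁) + y(m₂) + y(m₃) + y(m₄) + y(m₅) + y(m₆) + y(m₇)] = 0.4·(8.115) = 3.2460.

3.2460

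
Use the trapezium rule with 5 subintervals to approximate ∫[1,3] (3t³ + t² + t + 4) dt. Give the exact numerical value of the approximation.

h = (3 − 1)/5 = 0.4.
Nodes t₀,…,t₅ = 1, 1.4, 1.8, 2.2, 2.6, 3.
f(t) = 3t³ + t² + t + 4: f₀=9, f₁=15.592, f₂=26.536, f₃=42.984, f₄=66.088, f₅=97.
(h/2)·[f₀ + 2f₁ + 2f₂ + 2f₃ + 2f₄ + f₅] = 0.2·(408.4) = 81.68.

81.68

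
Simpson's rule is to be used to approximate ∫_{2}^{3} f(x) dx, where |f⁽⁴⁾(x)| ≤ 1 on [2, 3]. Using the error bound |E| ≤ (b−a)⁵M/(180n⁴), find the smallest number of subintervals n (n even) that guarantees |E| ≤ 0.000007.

6

Need 1/(180n⁴) ≤ 0.000007.
n⁴ ≥ 1/(180·0.000007) = 793.651 ⇒ n ≥ 5.3077, so the smallest even n is 6. (n must be even for Simpson's rule.)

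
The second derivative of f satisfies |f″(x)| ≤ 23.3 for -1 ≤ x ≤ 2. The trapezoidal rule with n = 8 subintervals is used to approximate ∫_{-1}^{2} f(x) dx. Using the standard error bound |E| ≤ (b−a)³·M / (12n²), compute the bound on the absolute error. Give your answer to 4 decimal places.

|E| ≤ (3)³·23.3 / (12·8²) = 629.1/768 = 0.8191.

0.8191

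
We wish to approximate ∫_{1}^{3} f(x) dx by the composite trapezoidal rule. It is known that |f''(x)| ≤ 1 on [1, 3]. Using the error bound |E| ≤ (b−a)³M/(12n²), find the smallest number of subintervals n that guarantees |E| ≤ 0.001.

Need 8/(12n²) ≤ 0.001.
n² ≥ 8/(12·0.001) = 666.667 ⇒ n ≥ 25.8199, so the smallest n is 26.

26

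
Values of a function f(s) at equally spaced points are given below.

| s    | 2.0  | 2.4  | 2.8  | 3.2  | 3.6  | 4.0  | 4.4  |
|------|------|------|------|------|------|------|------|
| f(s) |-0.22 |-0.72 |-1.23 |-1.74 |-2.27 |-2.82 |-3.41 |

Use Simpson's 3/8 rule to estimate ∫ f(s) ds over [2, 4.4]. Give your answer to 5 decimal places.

h = 0.4, n = 6.
(3h/8)·[y₀ + 3y₁ + 3y₂ + 2y₃ + 3y₄ + 3y₅ + y₆] = 0.15·(-28.23) = -4.23450.

-4.23450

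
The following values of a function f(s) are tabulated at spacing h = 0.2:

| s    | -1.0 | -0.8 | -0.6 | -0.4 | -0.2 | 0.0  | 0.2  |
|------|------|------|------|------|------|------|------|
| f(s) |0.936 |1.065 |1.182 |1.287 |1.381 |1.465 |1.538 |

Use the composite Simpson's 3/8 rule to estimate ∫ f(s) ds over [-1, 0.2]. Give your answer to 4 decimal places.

h = 0.2, n = 6.
(3h/8)·[y₀ + 3y₁ + 3y₂ + 2y₃ + 3y₄ + 3y₅ + y₆] = 0.075·(20.327) = 1.5245.

1.5245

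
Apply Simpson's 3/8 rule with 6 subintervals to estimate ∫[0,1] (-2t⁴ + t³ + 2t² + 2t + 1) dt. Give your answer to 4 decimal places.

2.5162

h = (1 − 0)/6 = 0.166667.
Nodes t₀,…,t₆ = 0, 0.166667, 0.333333, 0.5, 0.666667, 0.833333, 1.
f(t) = -2t⁴ + t³ + 2t² + 2t + 1: f₀=1, f₁=1.391975, f₂=1.901235, f₃=2.5, f₄=3.123457, f₅=3.669753, f₆=4.
(3h/8)·[f₀ + 3f₁ + 3f₂ + 2f₃ + 3f₄ + 3f₅ + f₆] = 0.0625·(40.259259) = 2.5162.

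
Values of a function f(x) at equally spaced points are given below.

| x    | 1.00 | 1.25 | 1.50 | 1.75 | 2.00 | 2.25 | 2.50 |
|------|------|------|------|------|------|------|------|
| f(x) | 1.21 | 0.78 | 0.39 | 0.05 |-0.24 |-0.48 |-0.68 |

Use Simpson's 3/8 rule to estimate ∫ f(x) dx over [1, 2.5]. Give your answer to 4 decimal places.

0.1856

h = 0.25, n = 6.
(3h/8)·[y₀ + 3y₁ + 3y₂ + 2y₃ + 3y₄ + 3y₅ + y₆] = 0.09375·(1.98) = 0.1856.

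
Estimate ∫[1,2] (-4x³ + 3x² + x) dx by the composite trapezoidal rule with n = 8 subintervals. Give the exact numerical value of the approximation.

-6.5390625

h = (2 − 1)/8 = 0.125.
Nodes x₀,…,x₈ = 1, 1.125, 1.25, 1.375, 1.5, 1.625, 1.75, 1.875, 2.
f(x) = -4x³ + 3x² + x: f₀=0, f₁=-0.7734375, f₂=-1.875, f₃=-3.3515625, f₄=-5.25, f₅=-7.6171875, f₆=-10.5, f₇=-13.9453125, f₈=-18.
(h/2)·[f₀ + 2f₁ + 2f₂ + 2f₃ + 2f₄ + 2f₅ + 2f₆ + 2f₇ + f₈] = 0.0625·(-104.625) = -6.5390625.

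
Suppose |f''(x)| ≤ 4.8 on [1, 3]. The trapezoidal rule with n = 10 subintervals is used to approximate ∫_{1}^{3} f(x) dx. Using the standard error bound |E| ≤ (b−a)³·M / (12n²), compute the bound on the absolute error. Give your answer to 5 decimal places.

|E| ≤ (2)³·4.8 / (12·10²) = 38.4/1200 = 0.03200.

0.03200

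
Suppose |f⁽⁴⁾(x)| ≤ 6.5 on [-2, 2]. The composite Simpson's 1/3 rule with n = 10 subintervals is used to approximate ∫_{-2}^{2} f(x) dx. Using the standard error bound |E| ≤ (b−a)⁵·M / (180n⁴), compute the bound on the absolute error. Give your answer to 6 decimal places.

0.003698

|E| ≤ (4)⁵·6.5 / (180·10⁴) = 6656/1800000 = 0.003698.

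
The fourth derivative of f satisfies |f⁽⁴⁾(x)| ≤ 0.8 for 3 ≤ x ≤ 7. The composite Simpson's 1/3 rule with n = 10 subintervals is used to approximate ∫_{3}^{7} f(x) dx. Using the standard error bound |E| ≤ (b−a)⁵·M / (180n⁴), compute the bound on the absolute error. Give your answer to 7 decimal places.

|E| ≤ (4)⁵·0.8 / (180·10⁴) = 819.2/1800000 = 0.0004551.

0.0004551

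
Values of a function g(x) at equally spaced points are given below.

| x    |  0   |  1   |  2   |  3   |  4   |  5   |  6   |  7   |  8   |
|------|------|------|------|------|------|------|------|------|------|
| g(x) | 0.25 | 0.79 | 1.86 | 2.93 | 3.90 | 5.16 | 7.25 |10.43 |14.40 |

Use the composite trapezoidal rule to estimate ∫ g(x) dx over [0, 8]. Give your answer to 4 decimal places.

h = 1, n = 8.
(h/2)·[y₀ + 2y₁ + 2y₂ + 2y₃ + 2y₄ + 2y₅ + 2y₆ + 2y₇ + y₈] = 0.5·(79.29) = 39.6450.

39.6450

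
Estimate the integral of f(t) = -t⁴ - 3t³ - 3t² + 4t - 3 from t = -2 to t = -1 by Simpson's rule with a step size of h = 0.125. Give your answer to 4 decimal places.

-10.9500

h = (-1 − (-2))/8 = 0.125.
Nodes t₀,…,t₈ = -2, -1.875, -1.75, -1.625, -1.5, -1.375, -1.25, -1.125, -1.
f(t) = -t⁴ - 3t³ - 3t² + 4t - 3: f₀=-15, f₁=-13.631103515625, f₂=-12.48828125, f₃=-11.521728515625, f₄=-10.6875, f₅=-9.947509765625, f₆=-9.26953125, f₇=-8.627197265625, f₈=-8.
(h/3)·[f₀ + 4f₁ + 2f₂ + 4f₃ + 2f₄ + 4f₅ + 2f₆ + 4f₇ + f₈] = 0.041667·(-262.80078125) = -10.9500.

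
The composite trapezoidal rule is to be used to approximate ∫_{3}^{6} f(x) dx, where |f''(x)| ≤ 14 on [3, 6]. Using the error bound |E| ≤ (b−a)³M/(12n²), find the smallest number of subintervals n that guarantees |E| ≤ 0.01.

Need 378/(12n²) ≤ 0.01.
n² ≥ 378/(12·0.01) = 3150 ⇒ n ≥ 56.1249, so the smallest n is 57.

57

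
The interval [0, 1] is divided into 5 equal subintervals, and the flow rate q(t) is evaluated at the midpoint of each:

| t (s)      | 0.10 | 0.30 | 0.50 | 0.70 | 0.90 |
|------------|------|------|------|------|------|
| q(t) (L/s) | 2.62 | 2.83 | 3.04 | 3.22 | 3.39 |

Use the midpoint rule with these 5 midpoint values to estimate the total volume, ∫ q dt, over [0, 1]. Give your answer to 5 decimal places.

h = 0.2, n = 5.
h·[y(m₁) + y(m₂) + y(m₃) + y(m₄) + y(m₅)] = 0.2·(15.10) = 3.02000.

3.02000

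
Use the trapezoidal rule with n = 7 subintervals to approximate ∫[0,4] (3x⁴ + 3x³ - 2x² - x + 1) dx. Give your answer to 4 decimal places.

h = (4 − 0)/7 = 0.571429.
Nodes x₀,…,x₇ = 0, 0.571429, 1.142857, 1.714286, 2.285714, 2.857143, 3.428571, 4.
f(x) = 3x⁴ + 3x³ - 2x² - x + 1: f₀=1, f₁=0.655144, f₂=6.840900, f₃=34.431070, f₄=105.976260, f₅=251.703873, f₆=509.518117, f₇=925.
(h/2)·[f₀ + 2f₁ + 2f₂ + 2f₃ + 2f₄ + 2f₅ + 2f₆ + f₇] = 0.285714·(2744.250729) = 784.0716.

784.0716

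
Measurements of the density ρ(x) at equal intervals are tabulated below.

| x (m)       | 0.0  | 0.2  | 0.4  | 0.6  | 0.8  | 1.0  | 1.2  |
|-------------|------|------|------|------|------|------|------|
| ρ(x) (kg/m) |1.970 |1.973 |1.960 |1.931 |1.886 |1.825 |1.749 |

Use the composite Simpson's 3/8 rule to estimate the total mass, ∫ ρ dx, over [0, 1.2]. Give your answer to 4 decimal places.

2.2885

h = 0.2, n = 6.
(3h/8)·[y₀ + 3y₁ + 3y₂ + 2y₃ + 3y₄ + 3y₅ + y₆] = 0.075·(30.513) = 2.2885.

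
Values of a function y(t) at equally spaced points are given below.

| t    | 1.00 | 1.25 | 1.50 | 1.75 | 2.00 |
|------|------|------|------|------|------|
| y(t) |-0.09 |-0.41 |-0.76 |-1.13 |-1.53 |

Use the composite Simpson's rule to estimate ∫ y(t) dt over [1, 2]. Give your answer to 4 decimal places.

-0.7750

h = 0.25, n = 4.
(h/3)·[y₀ + 4y₁ + 2y₂ + 4y₃ + y₄] = 0.083333·(-9.30) = -0.7750.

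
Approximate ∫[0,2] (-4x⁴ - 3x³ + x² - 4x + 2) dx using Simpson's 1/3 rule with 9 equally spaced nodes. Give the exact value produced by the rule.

-38.9375

h = (2 − 0)/8 = 0.25.
Nodes x₀,…,x₈ = 0, 0.25, 0.5, 0.75, 1, 1.25, 1.5, 1.75, 2.
f(x) = -4x⁴ - 3x³ + x² - 4x + 2: f₀=2, f₁=1, f₂=-0.375, f₃=-2.96875, f₄=-8, f₅=-17.0625, f₆=-32.125, f₇=-55.53125, f₈=-90.
(h/3)·[f₀ + 4f₁ + 2f₂ + 4f₃ + 2f₄ + 4f₅ + 2f₆ + 4f₇ + f₈] = 0.083333·(-467.25) = -38.9375.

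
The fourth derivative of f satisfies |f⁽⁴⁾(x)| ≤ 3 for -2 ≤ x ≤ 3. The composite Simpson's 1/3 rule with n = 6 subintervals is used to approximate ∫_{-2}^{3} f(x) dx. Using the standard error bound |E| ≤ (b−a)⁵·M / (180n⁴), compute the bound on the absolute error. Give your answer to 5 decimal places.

0.04019

|E| ≤ (5)⁵·3 / (180·6⁴) = 9375/233280 = 0.04019.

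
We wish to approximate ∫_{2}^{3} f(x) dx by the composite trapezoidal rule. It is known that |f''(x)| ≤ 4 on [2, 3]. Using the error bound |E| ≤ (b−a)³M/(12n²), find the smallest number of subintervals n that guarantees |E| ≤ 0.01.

Need 4/(12n²) ≤ 0.01.
n² ≥ 4/(12·0.01) = 33.3333 ⇒ n ≥ 5.7735, so the smallest n is 6.

6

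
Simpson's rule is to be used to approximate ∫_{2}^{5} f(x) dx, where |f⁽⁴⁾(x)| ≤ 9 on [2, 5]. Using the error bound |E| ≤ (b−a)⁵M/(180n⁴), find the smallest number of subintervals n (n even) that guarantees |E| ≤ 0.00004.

24

Need 2187/(180n⁴) ≤ 0.00004.
n⁴ ≥ 2187/(180·0.00004) = 303750 ⇒ n ≥ 23.4763, so the smallest even n is 24. (n must be even for Simpson's rule.)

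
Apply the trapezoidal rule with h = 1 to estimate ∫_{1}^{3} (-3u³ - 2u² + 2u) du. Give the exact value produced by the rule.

h = (3 − 1)/2 = 1.
Nodes u₀,…,u₂ = 1, 2, 3.
f(u) = -3u³ - 2u² + 2u: f₀=-3, f₁=-28, f₂=-93.
(h/2)·[f₀ + 2f₁ + f₂] = 0.5·(-152) = -76.

-76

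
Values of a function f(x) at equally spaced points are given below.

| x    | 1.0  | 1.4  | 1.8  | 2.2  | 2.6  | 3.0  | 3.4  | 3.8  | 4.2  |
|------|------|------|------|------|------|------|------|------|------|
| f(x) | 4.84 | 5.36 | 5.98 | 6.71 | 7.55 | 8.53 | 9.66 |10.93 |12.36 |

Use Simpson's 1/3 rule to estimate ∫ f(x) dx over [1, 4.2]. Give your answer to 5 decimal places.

h = 0.4, n = 8.
(h/3)·[y₀ + 4y₁ + 2y₂ + 4y₃ + 2y₄ + 4y₅ + 2y₆ + 4y₇ + y₈] = 0.133333·(189.70) = 25.29333.

25.29333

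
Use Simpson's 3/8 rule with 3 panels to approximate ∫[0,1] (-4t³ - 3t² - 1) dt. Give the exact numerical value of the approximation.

h = (1 − 0)/3 = 0.333333.
Nodes t₀,…,t₃ = 0, 0.333333, 0.666667, 1.
f(t) = -4t³ - 3t² - 1: f₀=-1, f₁=-1.481481, f₂=-3.518519, f₃=-8.
(3h/8)·[f₀ + 3f₁ + 3f₂ + f₃] = 0.125·(-24) = -3.

-3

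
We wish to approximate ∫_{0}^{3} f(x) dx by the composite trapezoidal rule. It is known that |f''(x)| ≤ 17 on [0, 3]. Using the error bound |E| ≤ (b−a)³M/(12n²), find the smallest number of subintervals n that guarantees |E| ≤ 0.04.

31

Need 459/(12n²) ≤ 0.04.
n² ≥ 459/(12·0.04) = 956.25 ⇒ n ≥ 30.9233, so the smallest n is 31.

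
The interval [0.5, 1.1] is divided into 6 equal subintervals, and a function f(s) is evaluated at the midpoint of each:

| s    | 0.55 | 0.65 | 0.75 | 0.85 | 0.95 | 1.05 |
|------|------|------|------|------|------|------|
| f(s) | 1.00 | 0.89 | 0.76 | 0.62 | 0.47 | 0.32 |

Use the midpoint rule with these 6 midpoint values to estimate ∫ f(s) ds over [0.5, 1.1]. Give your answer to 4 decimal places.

h = 0.1, n = 6.
h·[y(m₁) + y(m₂) + y(m₃) + y(m₄) + y(m₅) + y(m₆)] = 0.1·(4.06) = 0.4060.

0.4060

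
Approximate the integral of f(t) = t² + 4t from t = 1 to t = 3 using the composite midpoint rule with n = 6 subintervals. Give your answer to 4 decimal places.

h = (3 − 1)/6 = 0.333333.
Midpoints m₁,…,m₆ = 1.166667, 1.5, 1.833333, 2.166667, 2.5, 2.833333.
f(m₁)=6.027778, f(m₂)=8.25, f(m₃)=10.694444, f(m₄)=13.361111, f(m₅)=16.25, f(m₆)=19.361111.
h·[f(m₁) + f(m₂) + f(m₃) + f(m₄) + f(m₅) + f(m₆)] = 0.333333·(73.944444) = 24.6481.

24.6481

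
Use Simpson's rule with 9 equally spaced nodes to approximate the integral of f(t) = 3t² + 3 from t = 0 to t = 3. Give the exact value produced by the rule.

36

h = (3 − 0)/8 = 0.375.
Nodes t₀,…,t₈ = 0, 0.375, 0.75, 1.125, 1.5, 1.875, 2.25, 2.625, 3.
f(t) = 3t² + 3: f₀=3, f₁=3.421875, f₂=4.6875, f₃=6.796875, f₄=9.75, f₅=13.546875, f₆=18.1875, f₇=23.671875, f₈=30.
(h/3)·[f₀ + 4f₁ + 2f₂ + 4f₃ + 2f₄ + 4f₅ + 2f₆ + 4f₇ + f₈] = 0.125·(288) = 36.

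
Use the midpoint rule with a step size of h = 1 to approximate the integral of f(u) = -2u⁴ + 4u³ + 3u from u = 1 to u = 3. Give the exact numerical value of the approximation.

h = (3 − 1)/2 = 1.
Midpoints m₁,…,m₂ = 1.5, 2.5.
f(m₁)=7.875, f(m₂)=-8.125.
h·[f(m₁) + f(m₂)] = 1·(-0.25) = -0.25.

-0.25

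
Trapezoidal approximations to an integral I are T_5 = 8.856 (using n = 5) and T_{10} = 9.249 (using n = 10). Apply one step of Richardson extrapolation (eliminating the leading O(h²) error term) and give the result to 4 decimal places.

R = (4·T_{10} − T_5) / 3 = (4·9.249 − 8.856)/3 = (28.140)/3 = 9.3800.

9.3800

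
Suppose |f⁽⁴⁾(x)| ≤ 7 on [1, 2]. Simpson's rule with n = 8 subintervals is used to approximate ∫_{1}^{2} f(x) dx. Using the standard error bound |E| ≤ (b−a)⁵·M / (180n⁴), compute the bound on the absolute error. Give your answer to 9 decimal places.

|E| ≤ (1)⁵·7 / (180·8⁴) = 7/737280 = 0.000009494.

0.000009494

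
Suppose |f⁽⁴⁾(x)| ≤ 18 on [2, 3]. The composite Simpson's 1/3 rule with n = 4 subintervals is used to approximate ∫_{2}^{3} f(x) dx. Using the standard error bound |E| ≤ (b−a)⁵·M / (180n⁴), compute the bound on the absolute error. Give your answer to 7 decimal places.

0.0003906

|E| ≤ (1)⁵·18 / (180·4⁴) = 18/46080 = 0.0003906.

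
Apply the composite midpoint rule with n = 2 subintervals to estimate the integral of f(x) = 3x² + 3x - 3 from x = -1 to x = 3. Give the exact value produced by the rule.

h = (3 − (-1))/2 = 2.
Midpoints m₁,…,m₂ = 0, 2.
f(m₁)=-3, f(m₂)=15.
h·[f(m₁) + f(m₂)] = 2·(12) = 24.

24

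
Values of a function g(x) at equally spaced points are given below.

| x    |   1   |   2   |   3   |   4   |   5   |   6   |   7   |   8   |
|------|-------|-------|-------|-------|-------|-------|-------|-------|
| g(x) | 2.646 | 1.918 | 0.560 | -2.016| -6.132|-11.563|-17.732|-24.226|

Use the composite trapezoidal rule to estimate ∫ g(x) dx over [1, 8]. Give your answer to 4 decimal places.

h = 1, n = 7.
(h/2)·[y₀ + 2y₁ + 2y₂ + 2y₃ + 2y₄ + 2y₅ + 2y₆ + y₇] = 0.5·(-91.510) = -45.7550.

-45.7550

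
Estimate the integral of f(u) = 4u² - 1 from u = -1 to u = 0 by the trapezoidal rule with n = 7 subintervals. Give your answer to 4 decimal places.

0.3469

h = (0 − (-1))/7 = 0.142857.
Nodes u₀,…,u₇ = -1, -0.857143, -0.714286, -0.571429, -0.428571, -0.285714, -0.142857, 0.
f(u) = 4u² - 1: f₀=3, f₁=1.938776, f₂=1.040816, f₃=0.306122, f₄=-0.265306, f₅=-0.673469, f₆=-0.918367, f₇=-1.
(h/2)·[f₀ + 2f₁ + 2f₂ + 2f₃ + 2f₄ + 2f₅ + 2f₆ + f₇] = 0.071429·(4.857143) = 0.3469.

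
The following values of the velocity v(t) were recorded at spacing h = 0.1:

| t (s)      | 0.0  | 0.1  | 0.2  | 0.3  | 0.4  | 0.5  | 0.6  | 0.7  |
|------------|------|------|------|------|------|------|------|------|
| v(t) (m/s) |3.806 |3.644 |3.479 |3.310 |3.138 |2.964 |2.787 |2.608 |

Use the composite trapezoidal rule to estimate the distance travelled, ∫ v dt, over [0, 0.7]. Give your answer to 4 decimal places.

2.2529

h = 0.1, n = 7.
(h/2)·[y₀ + 2y₁ + 2y₂ + 2y₃ + 2y₄ + 2y₅ + 2y₆ + y₇] = 0.05·(45.058) = 2.2529.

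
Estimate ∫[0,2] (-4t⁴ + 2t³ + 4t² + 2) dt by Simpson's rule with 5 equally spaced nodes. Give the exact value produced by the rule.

h = (2 − 0)/4 = 0.5.
Nodes t₀,…,t₄ = 0, 0.5, 1, 1.5, 2.
f(t) = -4t⁴ + 2t³ + 4t² + 2: f₀=2, f₁=3, f₂=4, f₃=-2.5, f₄=-30.
(h/3)·[f₀ + 4f₁ + 2f₂ + 4f₃ + f₄] = 0.166667·(-18) = -3.

-3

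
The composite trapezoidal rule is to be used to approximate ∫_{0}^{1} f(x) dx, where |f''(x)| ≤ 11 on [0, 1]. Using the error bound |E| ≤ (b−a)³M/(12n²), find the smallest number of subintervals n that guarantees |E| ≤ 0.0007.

37

Need 11/(12n²) ≤ 0.0007.
n² ≥ 11/(12·0.0007) = 1309.52 ⇒ n ≥ 36.1873, so the smallest n is 37.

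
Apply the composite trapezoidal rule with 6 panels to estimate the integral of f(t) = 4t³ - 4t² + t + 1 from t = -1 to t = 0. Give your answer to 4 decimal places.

-1.8796

h = (0 − (-1))/6 = 0.166667.
Nodes t₀,…,t₆ = -1, -0.833333, -0.666667, -0.5, -0.333333, -0.166667, 0.
f(t) = 4t³ - 4t² + t + 1: f₀=-8, f₁=-4.925926, f₂=-2.629630, f₃=-1, f₄=0.074074, f₅=0.703704, f₆=1.
(h/2)·[f₀ + 2f₁ + 2f₂ + 2f₃ + 2f₄ + 2f₅ + f₆] = 0.083333·(-22.555556) = -1.8796.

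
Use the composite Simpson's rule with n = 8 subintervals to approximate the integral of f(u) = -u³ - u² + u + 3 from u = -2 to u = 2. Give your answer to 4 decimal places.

h = (2 − (-2))/8 = 0.5.
Nodes u₀,…,u₈ = -2, -1.5, -1, -0.5, 0, 0.5, 1, 1.5, 2.
f(u) = -u³ - u² + u + 3: f₀=5, f₁=2.625, f₂=2, f₃=2.375, f₄=3, f₅=3.125, f₆=2, f₇=-1.125, f₈=-7.
(h/3)·[f₀ + 4f₁ + 2f₂ + 4f₃ + 2f₄ + 4f₅ + 2f₆ + 4f₇ + f₈] = 0.166667·(40) = 6.6667.

6.6667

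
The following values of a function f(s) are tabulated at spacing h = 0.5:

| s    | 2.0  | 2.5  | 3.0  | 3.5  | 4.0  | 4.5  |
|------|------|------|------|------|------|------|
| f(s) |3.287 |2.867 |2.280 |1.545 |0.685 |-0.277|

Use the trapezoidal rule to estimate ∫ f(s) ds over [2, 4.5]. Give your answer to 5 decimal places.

4.44100

h = 0.5, n = 5.
(h/2)·[y₀ + 2y₁ + 2y₂ + 2y₃ + 2y₄ + y₅] = 0.25·(17.764) = 4.44100.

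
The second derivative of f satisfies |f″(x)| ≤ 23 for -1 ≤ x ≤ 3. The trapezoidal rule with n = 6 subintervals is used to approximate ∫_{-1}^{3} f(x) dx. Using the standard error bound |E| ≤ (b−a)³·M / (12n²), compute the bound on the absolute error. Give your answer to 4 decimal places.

|E| ≤ (4)³·23 / (12·6²) = 1472/432 = 3.4074.

3.4074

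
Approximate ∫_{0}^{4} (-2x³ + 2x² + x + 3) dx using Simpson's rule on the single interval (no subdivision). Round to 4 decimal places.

-65.3333

S = (b−a)/6 · [f(0) + 4f(2) + f(4)] = 0.666667·[3 + 4·(-3) + (-89)] = -65.3333.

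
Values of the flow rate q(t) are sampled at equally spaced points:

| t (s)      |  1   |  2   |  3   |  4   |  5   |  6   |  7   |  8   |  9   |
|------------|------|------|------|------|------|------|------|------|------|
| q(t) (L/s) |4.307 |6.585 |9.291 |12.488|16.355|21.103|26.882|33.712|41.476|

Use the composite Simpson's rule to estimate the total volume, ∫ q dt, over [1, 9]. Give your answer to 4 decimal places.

h = 1, n = 8.
(h/3)·[y₀ + 4y₁ + 2y₂ + 4y₃ + 2y₄ + 4y₅ + 2y₆ + 4y₇ + y₈] = 0.333333·(446.391) = 148.7970.

148.7970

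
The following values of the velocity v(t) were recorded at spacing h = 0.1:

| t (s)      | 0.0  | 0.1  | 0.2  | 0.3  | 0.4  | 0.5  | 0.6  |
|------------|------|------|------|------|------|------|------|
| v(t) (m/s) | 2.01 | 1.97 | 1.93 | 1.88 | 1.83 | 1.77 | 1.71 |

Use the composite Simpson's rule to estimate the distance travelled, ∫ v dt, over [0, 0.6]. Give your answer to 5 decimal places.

h = 0.1, n = 6.
(h/3)·[y₀ + 4y₁ + 2y₂ + 4y₃ + 2y₄ + 4y₅ + y₆] = 0.033333·(33.72) = 1.12400.

1.12400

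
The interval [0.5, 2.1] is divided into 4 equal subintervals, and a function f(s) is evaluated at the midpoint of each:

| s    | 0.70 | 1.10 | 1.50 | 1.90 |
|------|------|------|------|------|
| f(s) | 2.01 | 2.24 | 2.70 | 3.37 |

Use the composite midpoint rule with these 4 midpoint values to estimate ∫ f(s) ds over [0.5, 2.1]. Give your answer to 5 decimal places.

4.12800

h = 0.4, n = 4.
h·[y(m₁) + y(m₂) + y(m₃) + y(m₄)] = 0.4·(10.32) = 4.12800.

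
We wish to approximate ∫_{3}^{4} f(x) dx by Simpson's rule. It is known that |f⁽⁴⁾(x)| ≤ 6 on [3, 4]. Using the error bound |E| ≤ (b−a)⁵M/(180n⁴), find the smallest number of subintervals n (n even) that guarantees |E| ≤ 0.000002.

12

Need 6/(180n⁴) ≤ 0.000002.
n⁴ ≥ 6/(180·0.000002) = 16666.7 ⇒ n ≥ 11.3622, so the smallest even n is 12. (n must be even for Simpson's rule.)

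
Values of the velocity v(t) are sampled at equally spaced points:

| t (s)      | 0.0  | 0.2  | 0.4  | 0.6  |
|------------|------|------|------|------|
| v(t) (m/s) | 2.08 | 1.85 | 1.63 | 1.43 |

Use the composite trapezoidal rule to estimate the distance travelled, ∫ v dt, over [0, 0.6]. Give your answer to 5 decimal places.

h = 0.2, n = 3.
(h/2)·[y₀ + 2y₁ + 2y₂ + y₃] = 0.1·(10.47) = 1.04700.

1.04700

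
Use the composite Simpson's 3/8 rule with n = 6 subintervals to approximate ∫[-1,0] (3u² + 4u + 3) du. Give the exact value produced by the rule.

h = (0 − (-1))/6 = 0.166667.
Nodes u₀,…,u₆ = -1, -0.833333, -0.666667, -0.5, -0.333333, -0.166667, 0.
f(u) = 3u² + 4u + 3: f₀=2, f₁=1.75, f₂=1.666667, f₃=1.75, f₄=2, f₅=2.416667, f₆=3.
(3h/8)·[f₀ + 3f₁ + 3f₂ + 2f₃ + 3f₄ + 3f₅ + f₆] = 0.0625·(32) = 2.

2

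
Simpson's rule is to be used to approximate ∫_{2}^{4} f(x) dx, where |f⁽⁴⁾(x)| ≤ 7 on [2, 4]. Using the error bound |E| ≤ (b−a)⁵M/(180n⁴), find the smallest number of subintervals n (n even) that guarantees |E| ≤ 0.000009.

Need 224/(180n⁴) ≤ 0.000009.
n⁴ ≥ 224/(180·0.000009) = 138272 ⇒ n ≥ 19.2834, so the smallest even n is 20. (n must be even for Simpson's rule.)

20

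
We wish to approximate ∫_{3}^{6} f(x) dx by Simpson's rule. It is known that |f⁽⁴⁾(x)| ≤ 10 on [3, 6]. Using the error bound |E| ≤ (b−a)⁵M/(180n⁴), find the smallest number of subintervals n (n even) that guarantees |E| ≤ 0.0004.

14

Need 2430/(180n⁴) ≤ 0.0004.
n⁴ ≥ 2430/(180·0.0004) = 33750 ⇒ n ≥ 13.5540, so the smallest even n is 14. (n must be even for Simpson's rule.)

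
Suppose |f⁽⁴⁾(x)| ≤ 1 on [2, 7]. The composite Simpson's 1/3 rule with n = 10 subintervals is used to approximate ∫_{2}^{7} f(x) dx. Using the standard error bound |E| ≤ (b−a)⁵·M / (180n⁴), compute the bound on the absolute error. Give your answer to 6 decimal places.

|E| ≤ (5)⁵·1 / (180·10⁴) = 3125/1800000 = 0.001736.

0.001736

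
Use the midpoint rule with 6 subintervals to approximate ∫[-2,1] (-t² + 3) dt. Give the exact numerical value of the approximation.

h = (1 − (-2))/6 = 0.5.
Midpoints m₁,…,m₆ = -1.75, -1.25, -0.75, -0.25, 0.25, 0.75.
f(m₁)=-0.0625, f(m₂)=1.4375, f(m₃)=2.4375, f(m₄)=2.9375, f(m₅)=2.9375, f(m₆)=2.4375.
h·[f(m₁) + f(m₂) + f(m₃) + f(m₄) + f(m₅) + f(m₆)] = 0.5·(12.125) = 6.0625.

6.0625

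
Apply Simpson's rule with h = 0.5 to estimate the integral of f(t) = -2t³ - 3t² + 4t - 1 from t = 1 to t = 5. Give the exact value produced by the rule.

-392

h = (5 − 1)/8 = 0.5.
Nodes t₀,…,t₈ = 1, 1.5, 2, 2.5, 3, 3.5, 4, 4.5, 5.
f(t) = -2t³ - 3t² + 4t - 1: f₀=-2, f₁=-8.5, f₂=-21, f₃=-41, f₄=-70, f₅=-109.5, f₆=-161, f₇=-226, f₈=-306.
(h/3)·[f₀ + 4f₁ + 2f₂ + 4f₃ + 2f₄ + 4f₅ + 2f₆ + 4f₇ + f₈] = 0.166667·(-2352) = -392.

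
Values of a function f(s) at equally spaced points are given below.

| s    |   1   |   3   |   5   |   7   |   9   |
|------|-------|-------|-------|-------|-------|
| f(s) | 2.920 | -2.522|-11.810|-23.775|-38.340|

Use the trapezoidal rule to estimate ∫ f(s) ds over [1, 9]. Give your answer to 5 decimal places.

-111.63400

h = 2, n = 4.
(h/2)·[y₀ + 2y₁ + 2y₂ + 2y₃ + y₄] = 1·(-111.634) = -111.63400.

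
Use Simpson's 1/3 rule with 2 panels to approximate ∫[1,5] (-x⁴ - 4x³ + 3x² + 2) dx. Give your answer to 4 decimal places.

-1125.3333

h = (5 − 1)/2 = 2.
Nodes x₀,…,x₂ = 1, 3, 5.
f(x) = -x⁴ - 4x³ + 3x² + 2: f₀=0, f₁=-160, f₂=-1048.
(h/3)·[f₀ + 4f₁ + f₂] = 0.666667·(-1688) = -1125.3333.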